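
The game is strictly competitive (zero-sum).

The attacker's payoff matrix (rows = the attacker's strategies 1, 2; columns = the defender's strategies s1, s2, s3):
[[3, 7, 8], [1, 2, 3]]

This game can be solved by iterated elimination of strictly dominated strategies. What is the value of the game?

3

Column s2 is strictly dominated by s1 for the defender (3<7, 1<2); eliminate s2.
Row 2 is strictly dominated by row 1 (3>1, 8>3); eliminate 2.
Column s3 is strictly dominated by s1 for the defender (3<8); eliminate s3.
Only (1, s1) remains, with payoff 3.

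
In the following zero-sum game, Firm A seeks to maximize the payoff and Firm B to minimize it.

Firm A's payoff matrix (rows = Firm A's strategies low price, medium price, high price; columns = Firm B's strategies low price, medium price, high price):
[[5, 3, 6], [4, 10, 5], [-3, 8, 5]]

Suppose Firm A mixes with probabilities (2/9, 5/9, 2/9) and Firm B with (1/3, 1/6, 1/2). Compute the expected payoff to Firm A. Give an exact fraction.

29/6

Against (1/3, 1/6, 1/2), each row's expected payoff is low price: 31/6; medium price: 11/2; high price: 17/6.
Taking the (2/9, 5/9, 2/9)-weighted average: (2/9)·(31/6) + (5/9)·(11/2) + (2/9)·(17/6) = 29/6.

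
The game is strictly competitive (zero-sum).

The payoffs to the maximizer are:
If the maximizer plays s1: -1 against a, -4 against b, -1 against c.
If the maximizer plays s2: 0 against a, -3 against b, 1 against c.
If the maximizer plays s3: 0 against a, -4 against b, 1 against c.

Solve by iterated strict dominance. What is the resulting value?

-3

Row s1 is strictly dominated by row s2 (0>-1, -3>-4, 1>-1); eliminate s1.
Column a is strictly dominated by b for the minimizer (-3<0, -4<0); eliminate a.
Column c is strictly dominated by b for the minimizer (-3<1, -4<1); eliminate c.
Row s3 is strictly dominated by row s2 (-3>-4); eliminate s3.
Only (s2, b) remains, with payoff -3.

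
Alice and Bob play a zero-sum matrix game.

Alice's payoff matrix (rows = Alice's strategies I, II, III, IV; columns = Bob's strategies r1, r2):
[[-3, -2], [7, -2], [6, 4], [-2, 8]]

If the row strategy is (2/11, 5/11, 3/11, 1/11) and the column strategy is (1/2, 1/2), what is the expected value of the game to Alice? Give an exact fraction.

Against (1/2, 1/2), each row's expected payoff is I: -5/2; II: 5/2; III: 5; IV: 3.
Taking the (2/11, 5/11, 3/11, 1/11)-weighted average: (2/11)·(-5/2) + (5/11)·(5/2) + (3/11)·(5) + (1/11)·(3) = 51/22.

51/22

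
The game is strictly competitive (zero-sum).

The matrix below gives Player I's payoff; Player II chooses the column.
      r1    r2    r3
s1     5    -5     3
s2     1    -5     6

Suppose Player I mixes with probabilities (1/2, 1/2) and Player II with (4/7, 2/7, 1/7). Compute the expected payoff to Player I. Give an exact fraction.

13/14

Against (4/7, 2/7, 1/7), each row's expected payoff is s1: 13/7; s2: 0.
Taking the (1/2, 1/2)-weighted average: (1/2)·(13/7) + (1/2)·(0) = 13/14.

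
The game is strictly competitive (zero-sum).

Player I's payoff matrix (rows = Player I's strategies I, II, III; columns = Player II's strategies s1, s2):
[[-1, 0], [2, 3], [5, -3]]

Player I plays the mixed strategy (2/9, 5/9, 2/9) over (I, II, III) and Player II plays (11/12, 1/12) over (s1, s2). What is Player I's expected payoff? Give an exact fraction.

23/12

Against (11/12, 1/12), each row's expected payoff is I: -11/12; II: 25/12; III: 13/3.
Taking the (2/9, 5/9, 2/9)-weighted average: (2/9)·(-11/12) + (5/9)·(25/12) + (2/9)·(13/3) = 23/12.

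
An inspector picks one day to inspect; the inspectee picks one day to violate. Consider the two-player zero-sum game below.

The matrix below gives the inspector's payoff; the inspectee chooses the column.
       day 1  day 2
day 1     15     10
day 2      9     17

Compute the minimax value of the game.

Row minima are 10 and 9, so the inspector's maximin is 10; column maxima are 15 and 17, so the inspectee's minimax is 15. These differ, so the equilibrium is in mixed strategies.
Let the inspector play day 1 with probability p. The inspectee is indifferent when 15p + 9(1−p) = 10p + 17(1−p), giving p = 8/13.
Let the inspectee play day 1 with probability q. The inspector is indifferent when 15q + 10(1−q) = 9q + 17(1−q), giving q = 7/13.
The value is 15·(7/13) + (10)·(6/13) = 165/13.

165/13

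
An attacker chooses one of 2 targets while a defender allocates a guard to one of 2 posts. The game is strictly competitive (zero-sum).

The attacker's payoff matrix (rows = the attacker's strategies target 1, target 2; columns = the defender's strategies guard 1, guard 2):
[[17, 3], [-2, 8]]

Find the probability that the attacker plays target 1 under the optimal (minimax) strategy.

Row minima are 3 and -2, so the attacker's maximin is 3; column maxima are 17 and 8, so the defender's minimax is 8. These differ, so the equilibrium is in mixed strategies.
Let the attacker play target 1 with probability p. The defender is indifferent when 17p − 2(1−p) = 3p + 8(1−p), giving p = 5/12.

5/12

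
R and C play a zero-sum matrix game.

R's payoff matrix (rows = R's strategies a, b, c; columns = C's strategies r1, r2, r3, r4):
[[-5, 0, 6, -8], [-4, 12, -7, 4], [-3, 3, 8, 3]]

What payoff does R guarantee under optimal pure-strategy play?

-3

Row minima: -8, -7, -3 → R's maximin is -3.
Column maxima: -3, 12, 8, 4 → C's minimax is -3.
They coincide at (c, r1), so the value is -3.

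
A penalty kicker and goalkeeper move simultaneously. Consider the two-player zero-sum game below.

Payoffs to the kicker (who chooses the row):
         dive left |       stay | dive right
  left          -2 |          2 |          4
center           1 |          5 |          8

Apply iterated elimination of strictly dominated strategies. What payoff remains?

1

Column dive right is strictly dominated by dive left for the goalkeeper (-2<4, 1<8); eliminate dive right.
Row left is strictly dominated by row center (1>-2, 5>2); eliminate left.
Column stay is strictly dominated by dive left for the goalkeeper (1<5); eliminate stay.
Only (center, dive left) remains, with payoff 1.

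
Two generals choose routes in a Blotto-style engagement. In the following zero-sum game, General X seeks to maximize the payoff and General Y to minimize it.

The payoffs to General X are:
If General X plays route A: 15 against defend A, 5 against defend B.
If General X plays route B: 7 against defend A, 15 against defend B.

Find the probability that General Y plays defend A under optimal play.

5/9

Row minima are 5 and 7, so General X's maximin is 7; column maxima are 15 and 15, so General Y's minimax is 15. These differ, so the equilibrium is in mixed strategies.
Let General Y play defend A with probability q. General X is indifferent when 15q + 5(1−q) = 7q + 15(1−q), giving q = 5/9.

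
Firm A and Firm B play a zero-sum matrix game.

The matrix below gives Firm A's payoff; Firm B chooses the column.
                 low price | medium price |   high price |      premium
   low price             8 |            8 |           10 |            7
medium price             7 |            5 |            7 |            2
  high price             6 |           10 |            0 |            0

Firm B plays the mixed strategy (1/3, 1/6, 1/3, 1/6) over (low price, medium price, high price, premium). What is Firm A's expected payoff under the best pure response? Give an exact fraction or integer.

17/2

low price: (8)·(1/3) + (8)·(1/6) + (10)·(1/3) + (7)·(1/6) = 17/2.
medium price: (7)·(1/3) + (5)·(1/6) + (7)·(1/3) + (2)·(1/6) = 35/6.
high price: (6)·(1/3) + (10)·(1/6) + (0)·(1/3) + (0)·(1/6) = 11/3.
The best pure response is low price with expected payoff 17/2.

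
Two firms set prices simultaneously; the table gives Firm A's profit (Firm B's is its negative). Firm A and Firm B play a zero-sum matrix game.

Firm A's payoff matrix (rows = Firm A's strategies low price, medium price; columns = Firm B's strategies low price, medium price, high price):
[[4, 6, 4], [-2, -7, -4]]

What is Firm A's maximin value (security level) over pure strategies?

The worst-case payoff for each row is low price: 4, medium price: -7.
The best of these is 4.

4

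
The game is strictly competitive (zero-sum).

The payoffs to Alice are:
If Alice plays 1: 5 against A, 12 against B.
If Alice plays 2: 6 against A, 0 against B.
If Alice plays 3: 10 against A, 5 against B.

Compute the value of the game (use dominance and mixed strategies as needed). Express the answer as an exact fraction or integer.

95/12

Row 2 is strictly dominated by row 3, so Alice never plays it.
The remaining 2×2 game on (1, 3) × (A, B) has no saddle point. Let Alice play 1 with probability p; indifference gives 5p + 10(1−p) = 12p + 5(1−p), so p = 5/12.
Similarly Bob's optimal q on A is 7/12, and the value is 5·(7/12) + (12)·(5/12) = 95/12.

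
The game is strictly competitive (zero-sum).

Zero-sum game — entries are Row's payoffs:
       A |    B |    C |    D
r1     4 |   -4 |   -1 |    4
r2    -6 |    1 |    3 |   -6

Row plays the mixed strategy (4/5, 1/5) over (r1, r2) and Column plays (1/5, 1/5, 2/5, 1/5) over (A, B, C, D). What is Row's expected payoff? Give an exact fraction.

Against (1/5, 1/5, 2/5, 1/5), each row's expected payoff is r1: 2/5; r2: -1.
Taking the (4/5, 1/5)-weighted average: (4/5)·(2/5) + (1/5)·(-1) = 3/25.

3/25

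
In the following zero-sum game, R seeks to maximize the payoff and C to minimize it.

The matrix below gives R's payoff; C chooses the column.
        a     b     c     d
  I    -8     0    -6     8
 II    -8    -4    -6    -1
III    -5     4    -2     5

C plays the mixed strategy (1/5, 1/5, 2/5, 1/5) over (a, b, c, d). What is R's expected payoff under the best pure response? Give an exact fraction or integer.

I: (-8)·(1/5) + (0)·(1/5) + (-6)·(2/5) + (8)·(1/5) = -12/5.
II: (-8)·(1/5) + (-4)·(1/5) + (-6)·(2/5) + (-1)·(1/5) = -5.
III: (-5)·(1/5) + (4)·(1/5) + (-2)·(2/5) + (5)·(1/5) = 0.
The best pure response is III with expected payoff 0.

0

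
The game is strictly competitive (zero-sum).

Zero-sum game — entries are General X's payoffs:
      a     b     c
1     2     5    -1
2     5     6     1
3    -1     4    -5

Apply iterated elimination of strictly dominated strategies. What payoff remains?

1

Column a is strictly dominated by c for General Y (-1<2, 1<5, -5<-1); eliminate a.
Row 3 is strictly dominated by row 1 (5>4, -1>-5); eliminate 3.
Row 1 is strictly dominated by row 2 (6>5, 1>-1); eliminate 1.
Column b is strictly dominated by c for General Y (1<6); eliminate b.
Only (2, c) remains, with payoff 1.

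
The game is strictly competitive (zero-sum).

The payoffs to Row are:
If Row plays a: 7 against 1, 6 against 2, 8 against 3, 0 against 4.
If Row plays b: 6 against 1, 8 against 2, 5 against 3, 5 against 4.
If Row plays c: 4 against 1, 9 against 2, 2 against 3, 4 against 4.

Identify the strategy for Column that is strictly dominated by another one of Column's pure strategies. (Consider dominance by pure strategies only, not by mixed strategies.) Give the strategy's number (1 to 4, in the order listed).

Column prefers columns that give Row less. Compare 2 with 4: 0 < 6, 5 < 8, 4 < 9.
So 4 strictly dominates 2 for Column; 2 is strictly dominated.

2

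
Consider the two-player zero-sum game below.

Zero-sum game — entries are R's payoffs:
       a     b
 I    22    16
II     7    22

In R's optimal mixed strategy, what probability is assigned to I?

5/7

Row minima are 16 and 7, so R's maximin is 16; column maxima are 22 and 22, so C's minimax is 22. These differ, so the equilibrium is in mixed strategies.
Let R play I with probability p. C is indifferent when 22p + 7(1−p) = 16p + 22(1−p), giving p = 5/7.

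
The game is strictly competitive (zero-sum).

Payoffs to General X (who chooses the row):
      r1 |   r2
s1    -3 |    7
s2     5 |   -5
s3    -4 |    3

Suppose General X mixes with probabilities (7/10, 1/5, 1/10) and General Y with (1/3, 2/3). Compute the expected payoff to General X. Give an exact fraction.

23/10

Against (1/3, 2/3), each row's expected payoff is s1: 11/3; s2: -5/3; s3: 2/3.
Taking the (7/10, 1/5, 1/10)-weighted average: (7/10)·(11/3) + (1/5)·(-5/3) + (1/10)·(2/3) = 23/10.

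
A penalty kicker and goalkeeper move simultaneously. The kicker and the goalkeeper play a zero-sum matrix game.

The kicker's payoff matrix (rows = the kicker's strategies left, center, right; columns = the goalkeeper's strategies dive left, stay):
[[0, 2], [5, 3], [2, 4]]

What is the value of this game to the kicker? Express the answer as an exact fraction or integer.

7/2

Row left is strictly dominated by row right, so the kicker never plays it.
The remaining 2×2 game on (center, right) × (dive left, stay) has no saddle point. Let the kicker play center with probability p; indifference gives 5p + 2(1−p) = 3p + 4(1−p), so p = 1/2.
Similarly the goalkeeper's optimal q on dive left is 1/4, and the value is 5·(1/4) + (3)·(3/4) = 7/2.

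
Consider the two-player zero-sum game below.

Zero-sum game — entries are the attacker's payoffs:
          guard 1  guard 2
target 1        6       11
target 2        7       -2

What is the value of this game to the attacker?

89/14

Row minima are 6 and -2, so the attacker's maximin is 6; column maxima are 7 and 11, so the defender's minimax is 7. These differ, so the equilibrium is in mixed strategies.
Let the attacker play target 1 with probability p. The defender is indifferent when 6p + 7(1−p) = 11p − 2(1−p), giving p = 9/14.
Let the defender play guard 1 with probability q. The attacker is indifferent when 6q + 11(1−q) = 7q − 2(1−q), giving q = 13/14.
The value is 6·(13/14) + (11)·(1/14) = 89/14.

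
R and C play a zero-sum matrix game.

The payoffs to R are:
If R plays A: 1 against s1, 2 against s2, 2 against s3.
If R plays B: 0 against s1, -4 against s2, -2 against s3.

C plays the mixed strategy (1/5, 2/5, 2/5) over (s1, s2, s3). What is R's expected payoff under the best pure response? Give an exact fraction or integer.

9/5

A: (1)·(1/5) + (2)·(2/5) + (2)·(2/5) = 9/5.
B: (0)·(1/5) + (-4)·(2/5) + (-2)·(2/5) = -12/5.
The best pure response is A with expected payoff 9/5.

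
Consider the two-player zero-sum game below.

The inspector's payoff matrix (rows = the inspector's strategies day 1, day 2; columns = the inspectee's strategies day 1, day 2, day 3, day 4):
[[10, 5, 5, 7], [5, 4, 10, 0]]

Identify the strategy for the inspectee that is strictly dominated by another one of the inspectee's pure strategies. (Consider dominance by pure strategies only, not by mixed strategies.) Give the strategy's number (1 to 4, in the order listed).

1

The inspectee prefers columns that give the inspector less. Compare day 1 with day 2: 5 < 10, 4 < 5.
So day 2 strictly dominates day 1 for the inspectee; day 1 is strictly dominated.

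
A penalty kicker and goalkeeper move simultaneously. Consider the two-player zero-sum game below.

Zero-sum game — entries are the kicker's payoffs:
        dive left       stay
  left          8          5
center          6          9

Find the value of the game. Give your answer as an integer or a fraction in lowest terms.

7

Row minima are 5 and 6, so the kicker's maximin is 6; column maxima are 8 and 9, so the goalkeeper's minimax is 8. These differ, so the equilibrium is in mixed strategies.
Let the kicker play left with probability p. The goalkeeper is indifferent when 8p + 6(1−p) = 5p + 9(1−p), giving p = 1/2.
Let the goalkeeper play dive left with probability q. The kicker is indifferent when 8q + 5(1−q) = 6q + 9(1−q), giving q = 2/3.
The value is 8·(2/3) + (5)·(1/3) = 7.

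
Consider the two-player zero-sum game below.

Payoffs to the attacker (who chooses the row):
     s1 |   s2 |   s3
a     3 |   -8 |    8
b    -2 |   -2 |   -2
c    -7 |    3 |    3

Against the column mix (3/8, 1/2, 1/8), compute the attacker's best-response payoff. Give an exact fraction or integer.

-3/4

a: (3)·(3/8) + (-8)·(1/2) + (8)·(1/8) = -15/8.
b: (-2)·(3/8) + (-2)·(1/2) + (-2)·(1/8) = -2.
c: (-7)·(3/8) + (3)·(1/2) + (3)·(1/8) = -3/4.
The best pure response is c with expected payoff -3/4.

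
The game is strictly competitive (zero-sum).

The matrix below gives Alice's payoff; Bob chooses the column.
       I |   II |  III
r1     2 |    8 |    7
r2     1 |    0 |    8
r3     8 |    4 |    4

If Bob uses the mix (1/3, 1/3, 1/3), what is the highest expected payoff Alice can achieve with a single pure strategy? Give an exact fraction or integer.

17/3

r1: (2)·(1/3) + (8)·(1/3) + (7)·(1/3) = 17/3.
r2: (1)·(1/3) + (0)·(1/3) + (8)·(1/3) = 3.
r3: (8)·(1/3) + (4)·(1/3) + (4)·(1/3) = 16/3.
The best pure response is r1 with expected payoff 17/3.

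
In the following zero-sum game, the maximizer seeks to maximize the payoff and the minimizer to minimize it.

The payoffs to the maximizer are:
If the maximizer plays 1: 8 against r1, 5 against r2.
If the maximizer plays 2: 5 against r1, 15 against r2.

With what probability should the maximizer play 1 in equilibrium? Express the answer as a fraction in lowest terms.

Row minima are 5 and 5, so the maximizer's maximin is 5; column maxima are 8 and 15, so the minimizer's minimax is 8. These differ, so the equilibrium is in mixed strategies.
Let the maximizer play 1 with probability p. The minimizer is indifferent when 8p + 5(1−p) = 5p + 15(1−p), giving p = 10/13.

10/13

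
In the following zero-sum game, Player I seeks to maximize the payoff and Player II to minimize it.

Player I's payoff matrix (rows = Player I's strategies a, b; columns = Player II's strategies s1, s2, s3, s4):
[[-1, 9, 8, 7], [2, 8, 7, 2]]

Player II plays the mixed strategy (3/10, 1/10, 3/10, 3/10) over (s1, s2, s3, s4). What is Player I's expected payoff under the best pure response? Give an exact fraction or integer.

a: (-1)·(3/10) + (9)·(1/10) + (8)·(3/10) + (7)·(3/10) = 51/10.
b: (2)·(3/10) + (8)·(1/10) + (7)·(3/10) + (2)·(3/10) = 41/10.
The best pure response is a with expected payoff 51/10.

51/10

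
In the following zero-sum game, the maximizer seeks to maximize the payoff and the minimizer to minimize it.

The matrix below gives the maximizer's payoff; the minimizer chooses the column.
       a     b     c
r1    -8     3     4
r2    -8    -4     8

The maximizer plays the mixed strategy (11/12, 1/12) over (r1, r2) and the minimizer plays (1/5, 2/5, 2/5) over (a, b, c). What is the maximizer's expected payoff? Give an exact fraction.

11/10

Against (1/5, 2/5, 2/5), each row's expected payoff is r1: 6/5; r2: 0.
Taking the (11/12, 1/12)-weighted average: (11/12)·(6/5) + (1/12)·(0) = 11/10.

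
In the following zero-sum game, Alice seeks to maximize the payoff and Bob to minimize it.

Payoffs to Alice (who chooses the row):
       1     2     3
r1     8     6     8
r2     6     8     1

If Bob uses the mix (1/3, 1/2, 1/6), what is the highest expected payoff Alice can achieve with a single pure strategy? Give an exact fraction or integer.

7

r1: (8)·(1/3) + (6)·(1/2) + (8)·(1/6) = 7.
r2: (6)·(1/3) + (8)·(1/2) + (1)·(1/6) = 37/6.
The best pure response is r1 with expected payoff 7.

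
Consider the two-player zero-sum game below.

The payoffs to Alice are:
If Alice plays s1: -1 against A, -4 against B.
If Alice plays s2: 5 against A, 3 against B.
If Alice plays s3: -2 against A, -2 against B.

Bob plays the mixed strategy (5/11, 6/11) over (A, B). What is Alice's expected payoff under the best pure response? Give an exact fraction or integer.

s1: (-1)·(5/11) + (-4)·(6/11) = -29/11.
s2: (5)·(5/11) + (3)·(6/11) = 43/11.
s3: (-2)·(5/11) + (-2)·(6/11) = -2.
The best pure response is s2 with expected payoff 43/11.

43/11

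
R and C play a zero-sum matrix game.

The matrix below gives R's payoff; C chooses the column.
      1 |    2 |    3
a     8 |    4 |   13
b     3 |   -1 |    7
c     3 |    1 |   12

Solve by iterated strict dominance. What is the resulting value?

4

Column 1 is strictly dominated by 2 for C (4<8, -1<3, 1<3); eliminate 1.
Row c is strictly dominated by row a (4>1, 13>12); eliminate c.
Column 3 is strictly dominated by 2 for C (4<13, -1<7); eliminate 3.
Row b is strictly dominated by row a (4>-1); eliminate b.
Only (a, 2) remains, with payoff 4.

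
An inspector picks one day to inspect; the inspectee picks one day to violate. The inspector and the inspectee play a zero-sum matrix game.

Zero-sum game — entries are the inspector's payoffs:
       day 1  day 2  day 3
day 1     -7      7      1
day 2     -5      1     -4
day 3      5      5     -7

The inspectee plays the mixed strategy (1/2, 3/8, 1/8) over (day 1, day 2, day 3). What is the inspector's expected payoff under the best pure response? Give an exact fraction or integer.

7/2

day 1: (-7)·(1/2) + (7)·(3/8) + (1)·(1/8) = -3/4.
day 2: (-5)·(1/2) + (1)·(3/8) + (-4)·(1/8) = -21/8.
day 3: (5)·(1/2) + (5)·(3/8) + (-7)·(1/8) = 7/2.
The best pure response is day 3 with expected payoff 7/2.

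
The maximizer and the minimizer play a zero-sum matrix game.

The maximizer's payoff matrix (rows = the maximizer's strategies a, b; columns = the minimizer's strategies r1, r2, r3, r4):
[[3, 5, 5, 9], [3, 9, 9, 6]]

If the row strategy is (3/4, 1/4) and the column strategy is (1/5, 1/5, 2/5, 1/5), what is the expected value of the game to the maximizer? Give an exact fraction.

Against (1/5, 1/5, 2/5, 1/5), each row's expected payoff is a: 27/5; b: 36/5.
Taking the (3/4, 1/4)-weighted average: (3/4)·(27/5) + (1/4)·(36/5) = 117/20.

117/20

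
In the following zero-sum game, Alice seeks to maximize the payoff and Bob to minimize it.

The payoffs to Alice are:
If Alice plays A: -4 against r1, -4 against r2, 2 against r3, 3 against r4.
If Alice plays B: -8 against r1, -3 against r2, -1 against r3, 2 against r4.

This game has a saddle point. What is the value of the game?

-4

Row minima: -4, -8 → Alice's maximin is -4.
Column maxima: -4, -3, 2, 3 → Bob's minimax is -4.
They coincide at (A, r1), so the value is -4.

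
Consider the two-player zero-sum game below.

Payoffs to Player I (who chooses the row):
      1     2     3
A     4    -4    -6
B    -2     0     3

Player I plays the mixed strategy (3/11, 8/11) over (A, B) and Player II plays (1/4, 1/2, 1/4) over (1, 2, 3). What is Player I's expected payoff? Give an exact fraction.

-1/2

Against (1/4, 1/2, 1/4), each row's expected payoff is A: -5/2; B: 1/4.
Taking the (3/11, 8/11)-weighted average: (3/11)·(-5/2) + (8/11)·(1/4) = -1/2.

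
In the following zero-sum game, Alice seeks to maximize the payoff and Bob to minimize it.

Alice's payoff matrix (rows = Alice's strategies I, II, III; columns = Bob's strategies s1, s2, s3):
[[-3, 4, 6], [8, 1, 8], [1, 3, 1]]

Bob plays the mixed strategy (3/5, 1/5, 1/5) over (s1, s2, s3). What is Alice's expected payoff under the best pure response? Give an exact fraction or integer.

I: (-3)·(3/5) + (4)·(1/5) + (6)·(1/5) = 1/5.
II: (8)·(3/5) + (1)·(1/5) + (8)·(1/5) = 33/5.
III: (1)·(3/5) + (3)·(1/5) + (1)·(1/5) = 7/5.
The best pure response is II with expected payoff 33/5.

33/5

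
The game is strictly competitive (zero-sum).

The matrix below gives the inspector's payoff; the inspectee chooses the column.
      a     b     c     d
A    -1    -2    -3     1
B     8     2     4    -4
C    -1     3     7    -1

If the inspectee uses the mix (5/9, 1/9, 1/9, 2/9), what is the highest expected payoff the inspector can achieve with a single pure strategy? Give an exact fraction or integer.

A: (-1)·(5/9) + (-2)·(1/9) + (-3)·(1/9) + (1)·(2/9) = -8/9.
B: (8)·(5/9) + (2)·(1/9) + (4)·(1/9) + (-4)·(2/9) = 38/9.
C: (-1)·(5/9) + (3)·(1/9) + (7)·(1/9) + (-1)·(2/9) = 1/3.
The best pure response is B with expected payoff 38/9.

38/9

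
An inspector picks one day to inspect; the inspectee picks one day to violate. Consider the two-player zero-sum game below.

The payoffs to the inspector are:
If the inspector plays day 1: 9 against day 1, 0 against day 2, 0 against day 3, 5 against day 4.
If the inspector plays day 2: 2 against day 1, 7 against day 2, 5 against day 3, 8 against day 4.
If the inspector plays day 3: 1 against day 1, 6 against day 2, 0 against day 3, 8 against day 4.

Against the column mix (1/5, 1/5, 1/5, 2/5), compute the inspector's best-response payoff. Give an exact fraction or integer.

day 1: (9)·(1/5) + (0)·(1/5) + (0)·(1/5) + (5)·(2/5) = 19/5.
day 2: (2)·(1/5) + (7)·(1/5) + (5)·(1/5) + (8)·(2/5) = 6.
day 3: (1)·(1/5) + (6)·(1/5) + (0)·(1/5) + (8)·(2/5) = 23/5.
The best pure response is day 2 with expected payoff 6.

6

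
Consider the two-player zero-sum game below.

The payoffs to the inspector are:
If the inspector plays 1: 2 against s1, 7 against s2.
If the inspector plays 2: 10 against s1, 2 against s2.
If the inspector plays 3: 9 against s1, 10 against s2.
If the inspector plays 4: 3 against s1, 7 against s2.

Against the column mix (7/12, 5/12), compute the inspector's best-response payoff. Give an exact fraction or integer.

1: (2)·(7/12) + (7)·(5/12) = 49/12.
2: (10)·(7/12) + (2)·(5/12) = 20/3.
3: (9)·(7/12) + (10)·(5/12) = 113/12.
4: (3)·(7/12) + (7)·(5/12) = 14/3.
The best pure response is 3 with expected payoff 113/12.

113/12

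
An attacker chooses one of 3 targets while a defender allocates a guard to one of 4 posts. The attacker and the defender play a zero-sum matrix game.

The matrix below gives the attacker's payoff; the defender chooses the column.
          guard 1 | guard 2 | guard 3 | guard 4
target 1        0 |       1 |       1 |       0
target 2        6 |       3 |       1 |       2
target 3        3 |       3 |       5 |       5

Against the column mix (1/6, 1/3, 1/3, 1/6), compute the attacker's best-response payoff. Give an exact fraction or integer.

4

target 1: (0)·(1/6) + (1)·(1/3) + (1)·(1/3) + (0)·(1/6) = 2/3.
target 2: (6)·(1/6) + (3)·(1/3) + (1)·(1/3) + (2)·(1/6) = 8/3.
target 3: (3)·(1/6) + (3)·(1/3) + (5)·(1/3) + (5)·(1/6) = 4.
The best pure response is target 3 with expected payoff 4.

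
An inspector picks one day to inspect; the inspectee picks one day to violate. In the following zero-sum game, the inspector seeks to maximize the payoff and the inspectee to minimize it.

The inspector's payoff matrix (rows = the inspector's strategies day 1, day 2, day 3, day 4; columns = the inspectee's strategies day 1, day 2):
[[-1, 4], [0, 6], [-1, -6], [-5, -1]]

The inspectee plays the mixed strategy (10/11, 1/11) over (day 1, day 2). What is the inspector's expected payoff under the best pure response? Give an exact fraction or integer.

6/11

day 1: (-1)·(10/11) + (4)·(1/11) = -6/11.
day 2: (0)·(10/11) + (6)·(1/11) = 6/11.
day 3: (-1)·(10/11) + (-6)·(1/11) = -16/11.
day 4: (-5)·(10/11) + (-1)·(1/11) = -51/11.
The best pure response is day 2 with expected payoff 6/11.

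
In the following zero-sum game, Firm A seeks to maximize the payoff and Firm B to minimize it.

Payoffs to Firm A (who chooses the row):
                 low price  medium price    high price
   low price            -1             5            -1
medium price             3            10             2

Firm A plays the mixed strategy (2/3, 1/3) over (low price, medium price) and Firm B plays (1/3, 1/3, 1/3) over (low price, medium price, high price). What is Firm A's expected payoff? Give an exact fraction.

Against (1/3, 1/3, 1/3), each row's expected payoff is low price: 1; medium price: 5.
Taking the (2/3, 1/3)-weighted average: (2/3)·(1) + (1/3)·(5) = 7/3.

7/3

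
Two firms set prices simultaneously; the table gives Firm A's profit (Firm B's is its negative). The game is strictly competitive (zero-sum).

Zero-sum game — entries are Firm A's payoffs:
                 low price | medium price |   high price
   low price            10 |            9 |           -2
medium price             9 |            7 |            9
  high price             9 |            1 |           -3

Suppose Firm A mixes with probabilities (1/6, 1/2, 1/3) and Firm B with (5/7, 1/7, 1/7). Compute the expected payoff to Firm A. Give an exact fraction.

163/21

Against (5/7, 1/7, 1/7), each row's expected payoff is low price: 57/7; medium price: 61/7; high price: 43/7.
Taking the (1/6, 1/2, 1/3)-weighted average: (1/6)·(57/7) + (1/2)·(61/7) + (1/3)·(43/7) = 163/21.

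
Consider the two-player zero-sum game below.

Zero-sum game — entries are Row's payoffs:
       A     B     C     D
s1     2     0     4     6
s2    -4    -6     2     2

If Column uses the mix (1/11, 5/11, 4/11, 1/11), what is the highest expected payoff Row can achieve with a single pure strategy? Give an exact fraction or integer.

24/11

s1: (2)·(1/11) + (0)·(5/11) + (4)·(4/11) + (6)·(1/11) = 24/11.
s2: (-4)·(1/11) + (-6)·(5/11) + (2)·(4/11) + (2)·(1/11) = -24/11.
The best pure response is s1 with expected payoff 24/11.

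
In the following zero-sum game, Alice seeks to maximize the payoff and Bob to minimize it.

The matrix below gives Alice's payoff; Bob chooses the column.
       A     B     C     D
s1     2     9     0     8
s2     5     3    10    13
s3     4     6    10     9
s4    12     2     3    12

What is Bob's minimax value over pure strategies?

The worst case (largest entry) in each column is A: 12, B: 9, C: 10, D: 13.
The best (smallest) of these is 9.

9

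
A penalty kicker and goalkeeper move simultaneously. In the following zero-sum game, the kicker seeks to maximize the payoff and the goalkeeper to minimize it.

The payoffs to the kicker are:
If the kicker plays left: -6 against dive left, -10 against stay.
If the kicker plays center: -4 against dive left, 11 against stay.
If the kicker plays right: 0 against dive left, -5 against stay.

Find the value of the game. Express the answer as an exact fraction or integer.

Row left is strictly dominated by row right, so the kicker never plays it.
The remaining 2×2 game on (center, right) × (dive left, stay) has no saddle point. Let the kicker play center with probability p; indifference gives −4p = 11p − 5(1−p), so p = 1/4.
Similarly the goalkeeper's optimal q on dive left is 4/5, and the value is -4·(4/5) + (11)·(1/5) = -1.

-1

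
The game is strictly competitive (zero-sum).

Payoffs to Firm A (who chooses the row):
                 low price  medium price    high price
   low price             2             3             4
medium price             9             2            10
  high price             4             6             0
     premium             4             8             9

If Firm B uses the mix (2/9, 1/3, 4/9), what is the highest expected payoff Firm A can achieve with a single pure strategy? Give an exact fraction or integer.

low price: (2)·(2/9) + (3)·(1/3) + (4)·(4/9) = 29/9.
medium price: (9)·(2/9) + (2)·(1/3) + (10)·(4/9) = 64/9.
high price: (4)·(2/9) + (6)·(1/3) + (0)·(4/9) = 26/9.
premium: (4)·(2/9) + (8)·(1/3) + (9)·(4/9) = 68/9.
The best pure response is premium with expected payoff 68/9.

68/9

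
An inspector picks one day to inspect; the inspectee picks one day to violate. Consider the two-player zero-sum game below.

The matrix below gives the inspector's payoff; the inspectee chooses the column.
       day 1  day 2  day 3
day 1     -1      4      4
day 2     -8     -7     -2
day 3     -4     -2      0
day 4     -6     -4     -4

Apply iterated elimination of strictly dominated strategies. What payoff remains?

-1

Row day 3 is strictly dominated by row day 1 (-1>-4, 4>-2, 4>0); eliminate day 3.
Row day 4 is strictly dominated by row day 1 (-1>-6, 4>-4, 4>-4); eliminate day 4.
Column day 2 is strictly dominated by day 1 for the inspectee (-1<4, -8<-7); eliminate day 2.
Row day 2 is strictly dominated by row day 1 (-1>-8, 4>-2); eliminate day 2.
Column day 3 is strictly dominated by day 1 for the inspectee (-1<4); eliminate day 3.
Only (day 1, day 1) remains, with payoff -1.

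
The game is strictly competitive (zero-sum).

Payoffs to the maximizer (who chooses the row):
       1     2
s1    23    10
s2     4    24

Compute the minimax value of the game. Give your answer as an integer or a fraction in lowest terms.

512/33

Row minima are 10 and 4, so the maximizer's maximin is 10; column maxima are 23 and 24, so the minimizer's minimax is 23. These differ, so the equilibrium is in mixed strategies.
Let the maximizer play s1 with probability p. The minimizer is indifferent when 23p + 4(1−p) = 10p + 24(1−p), giving p = 20/33.
Let the minimizer play 1 with probability q. The maximizer is indifferent when 23q + 10(1−q) = 4q + 24(1−q), giving q = 14/33.
The value is 23·(14/33) + (10)·(19/33) = 512/33.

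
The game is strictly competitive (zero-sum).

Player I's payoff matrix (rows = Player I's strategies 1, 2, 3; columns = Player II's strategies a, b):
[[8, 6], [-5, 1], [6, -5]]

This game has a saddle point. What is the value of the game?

Row minima: 6, -5, -5 → Player I's maximin is 6.
Column maxima: 8, 6 → Player II's minimax is 6.
They coincide at (1, b), so the value is 6.

6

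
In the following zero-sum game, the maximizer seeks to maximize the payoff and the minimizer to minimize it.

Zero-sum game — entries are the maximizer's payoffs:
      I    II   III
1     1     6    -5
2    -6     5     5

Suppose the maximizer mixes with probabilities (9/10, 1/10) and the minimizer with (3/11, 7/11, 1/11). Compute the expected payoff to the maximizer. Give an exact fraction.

Against (3/11, 7/11, 1/11), each row's expected payoff is 1: 40/11; 2: 2.
Taking the (9/10, 1/10)-weighted average: (9/10)·(40/11) + (1/10)·(2) = 191/55.

191/55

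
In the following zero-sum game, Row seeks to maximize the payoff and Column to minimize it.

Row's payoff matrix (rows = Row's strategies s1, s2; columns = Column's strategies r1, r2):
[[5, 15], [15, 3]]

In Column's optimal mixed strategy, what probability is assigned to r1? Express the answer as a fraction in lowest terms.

6/11

Row minima are 5 and 3, so Row's maximin is 5; column maxima are 15 and 15, so Column's minimax is 15. These differ, so the equilibrium is in mixed strategies.
Let Column play r1 with probability q. Row is indifferent when 5q + 15(1−q) = 15q + 3(1−q), giving q = 6/11.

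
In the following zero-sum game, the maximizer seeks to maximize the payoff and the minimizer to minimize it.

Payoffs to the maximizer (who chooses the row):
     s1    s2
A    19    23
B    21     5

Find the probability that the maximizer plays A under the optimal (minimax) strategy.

Row minima are 19 and 5, so the maximizer's maximin is 19; column maxima are 21 and 23, so the minimizer's minimax is 21. These differ, so the equilibrium is in mixed strategies.
Let the maximizer play A with probability p. The minimizer is indifferent when 19p + 21(1−p) = 23p + 5(1−p), giving p = 4/5.

4/5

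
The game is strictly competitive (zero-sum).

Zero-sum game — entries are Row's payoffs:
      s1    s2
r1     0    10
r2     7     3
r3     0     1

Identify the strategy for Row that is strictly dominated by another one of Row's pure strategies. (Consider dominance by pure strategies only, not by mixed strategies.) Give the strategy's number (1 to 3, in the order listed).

Compare r3 with r2: 7 > 0, 3 > 1.
So r2 strictly dominates r3 for Row; r3 is strictly dominated.

3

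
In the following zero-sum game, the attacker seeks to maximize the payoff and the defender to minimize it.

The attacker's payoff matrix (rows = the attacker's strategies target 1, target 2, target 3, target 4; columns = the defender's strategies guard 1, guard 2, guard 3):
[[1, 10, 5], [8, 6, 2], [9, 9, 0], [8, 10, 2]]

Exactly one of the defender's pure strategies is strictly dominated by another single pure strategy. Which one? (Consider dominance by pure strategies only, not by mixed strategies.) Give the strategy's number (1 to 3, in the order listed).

2

The defender prefers columns that give the attacker less. Compare guard 2 with guard 3: 5 < 10, 2 < 6, 0 < 9, 2 < 10.
So guard 3 strictly dominates guard 2 for the defender; guard 2 is strictly dominated.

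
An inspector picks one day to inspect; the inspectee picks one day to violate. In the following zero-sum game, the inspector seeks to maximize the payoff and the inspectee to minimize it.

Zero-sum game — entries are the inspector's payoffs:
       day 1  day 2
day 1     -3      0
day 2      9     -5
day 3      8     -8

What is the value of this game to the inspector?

-15/17

Row day 3 is strictly dominated by row day 2, so the inspector never plays it.
The remaining 2×2 game on (day 1, day 2) × (day 1, day 2) has no saddle point. Let the inspector play day 1 with probability p; indifference gives −3p + 9(1−p) = −5(1−p), so p = 14/17.
Similarly the inspectee's optimal q on day 1 is 5/17, and the value is -3·(5/17) + (0)·(12/17) = -15/17.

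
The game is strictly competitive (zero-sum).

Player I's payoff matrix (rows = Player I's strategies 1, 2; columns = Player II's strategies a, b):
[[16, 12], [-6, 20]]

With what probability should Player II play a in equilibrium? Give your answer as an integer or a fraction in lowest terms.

4/15

Row minima are 12 and -6, so Player I's maximin is 12; column maxima are 16 and 20, so Player II's minimax is 16. These differ, so the equilibrium is in mixed strategies.
Let Player II play a with probability q. Player I is indifferent when 16q + 12(1−q) = −6q + 20(1−q), giving q = 4/15.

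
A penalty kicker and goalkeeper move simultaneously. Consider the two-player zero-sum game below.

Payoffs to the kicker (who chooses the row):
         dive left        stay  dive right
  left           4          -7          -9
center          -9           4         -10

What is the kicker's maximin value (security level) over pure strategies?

-9

The worst-case payoff for each row is left: -9, center: -10.
The best of these is -9.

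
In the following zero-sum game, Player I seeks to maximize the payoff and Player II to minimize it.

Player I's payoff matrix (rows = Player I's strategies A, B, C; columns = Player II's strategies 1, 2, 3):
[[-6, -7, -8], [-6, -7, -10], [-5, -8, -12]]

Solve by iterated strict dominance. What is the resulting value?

-8

Column 2 is strictly dominated by 3 for Player II (-8<-7, -10<-7, -12<-8); eliminate 2.
Column 1 is strictly dominated by 3 for Player II (-8<-6, -10<-6, -12<-5); eliminate 1.
Row C is strictly dominated by row A (-8>-12); eliminate C.
Row B is strictly dominated by row A (-8>-10); eliminate B.
Only (A, 3) remains, with payoff -8.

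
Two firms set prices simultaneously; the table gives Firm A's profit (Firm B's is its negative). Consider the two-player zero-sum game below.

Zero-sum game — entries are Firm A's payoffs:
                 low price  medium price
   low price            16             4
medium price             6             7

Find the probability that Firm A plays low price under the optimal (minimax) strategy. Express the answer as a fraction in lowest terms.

1/13

Row minima are 4 and 6, so Firm A's maximin is 6; column maxima are 16 and 7, so Firm B's minimax is 7. These differ, so the equilibrium is in mixed strategies.
Let Firm A play low price with probability p. Firm B is indifferent when 16p + 6(1−p) = 4p + 7(1−p), giving p = 1/13.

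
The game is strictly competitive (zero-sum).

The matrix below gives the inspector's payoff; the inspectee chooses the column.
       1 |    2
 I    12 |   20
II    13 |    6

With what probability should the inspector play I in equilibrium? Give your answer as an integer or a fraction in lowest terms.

7/15

Row minima are 12 and 6, so the inspector's maximin is 12; column maxima are 13 and 20, so the inspectee's minimax is 13. These differ, so the equilibrium is in mixed strategies.
Let the inspector play I with probability p. The inspectee is indifferent when 12p + 13(1−p) = 20p + 6(1−p), giving p = 7/15.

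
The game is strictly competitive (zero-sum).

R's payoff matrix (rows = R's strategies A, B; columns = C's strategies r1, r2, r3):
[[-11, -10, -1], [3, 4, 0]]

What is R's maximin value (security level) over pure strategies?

0

The worst-case payoff for each row is A: -11, B: 0.
The best of these is 0.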